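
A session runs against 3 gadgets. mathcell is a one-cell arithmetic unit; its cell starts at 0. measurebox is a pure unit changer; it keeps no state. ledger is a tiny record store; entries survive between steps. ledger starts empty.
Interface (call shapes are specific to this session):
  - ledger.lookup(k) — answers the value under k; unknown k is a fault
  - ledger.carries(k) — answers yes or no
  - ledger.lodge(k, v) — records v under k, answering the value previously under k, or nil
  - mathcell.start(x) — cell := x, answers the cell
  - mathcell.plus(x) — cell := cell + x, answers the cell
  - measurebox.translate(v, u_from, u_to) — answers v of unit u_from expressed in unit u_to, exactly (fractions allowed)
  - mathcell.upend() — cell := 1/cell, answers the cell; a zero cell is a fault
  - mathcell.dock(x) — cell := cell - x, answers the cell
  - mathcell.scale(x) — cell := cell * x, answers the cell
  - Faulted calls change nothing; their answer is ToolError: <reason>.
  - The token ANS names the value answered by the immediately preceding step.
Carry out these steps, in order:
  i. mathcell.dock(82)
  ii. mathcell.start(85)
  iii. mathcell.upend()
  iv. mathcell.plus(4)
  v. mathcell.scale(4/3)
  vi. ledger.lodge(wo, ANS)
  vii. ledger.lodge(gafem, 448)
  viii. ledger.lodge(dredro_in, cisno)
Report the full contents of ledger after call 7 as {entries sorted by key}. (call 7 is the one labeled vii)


Answer: {gafem=448, wo=1364/255}

Derivation:
-- 1. dock(x→82) => -82
-- 2. start(x→85) => 85
-- 3. upend() => 1/85
-- 4. plus(x→4) => 341/85
-- 5. scale(x→4/3) => 1364/255
-- 6. lodge(k→wo, v→ANS) => nil
-- 7. lodge(k→gafem, v→448) => nil
-- 8. lodge(k→dredro_in, v→cisno) => nil


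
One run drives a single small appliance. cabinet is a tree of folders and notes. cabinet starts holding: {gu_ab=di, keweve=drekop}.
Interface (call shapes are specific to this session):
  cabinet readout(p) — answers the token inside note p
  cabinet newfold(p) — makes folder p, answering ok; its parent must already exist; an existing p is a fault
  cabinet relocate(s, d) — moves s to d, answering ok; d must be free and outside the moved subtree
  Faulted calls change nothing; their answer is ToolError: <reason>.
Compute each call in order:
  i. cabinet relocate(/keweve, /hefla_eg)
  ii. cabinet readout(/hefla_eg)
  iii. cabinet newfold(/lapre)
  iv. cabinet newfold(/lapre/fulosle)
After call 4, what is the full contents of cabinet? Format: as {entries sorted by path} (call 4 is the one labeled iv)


CALL cabinet relocate[s=/keweve; d=/hefla_eg]
RET  ok
CALL cabinet readout[p=/hefla_eg]
RET  drekop
CALL cabinet newfold[p=/lapre]
RET  ok
CALL cabinet newfold[p=/lapre/fulosle]
RET  ok

Answer: {gu_ab=di, hefla_eg=drekop, lapre/, lapre/fulosle/}


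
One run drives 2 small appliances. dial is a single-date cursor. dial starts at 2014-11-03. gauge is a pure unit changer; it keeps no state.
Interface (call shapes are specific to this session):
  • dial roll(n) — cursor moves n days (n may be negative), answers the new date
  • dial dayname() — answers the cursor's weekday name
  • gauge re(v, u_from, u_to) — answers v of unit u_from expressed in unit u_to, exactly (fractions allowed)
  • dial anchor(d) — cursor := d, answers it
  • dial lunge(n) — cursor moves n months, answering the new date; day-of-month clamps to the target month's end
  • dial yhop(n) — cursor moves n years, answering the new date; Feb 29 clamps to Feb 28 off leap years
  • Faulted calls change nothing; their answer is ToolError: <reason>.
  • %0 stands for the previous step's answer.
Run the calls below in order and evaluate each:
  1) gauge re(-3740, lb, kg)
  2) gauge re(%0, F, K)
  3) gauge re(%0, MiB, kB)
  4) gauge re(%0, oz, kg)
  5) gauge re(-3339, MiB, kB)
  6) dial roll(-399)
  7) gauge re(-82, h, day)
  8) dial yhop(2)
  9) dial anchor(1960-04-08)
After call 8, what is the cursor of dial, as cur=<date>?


Answer: cur=2015-09-30

Derivation:
→ gauge re(-3740, lb, kg)
← -8482177319/5000000
→ gauge re(%0, F, K)
← -2061275773/3000000
→ gauge re(%0, MiB, kB)
← -4221492783104/5859375
→ gauge re(%0, oz, kg)
← -93497896309865201/4577636718750
→ gauge re(-3339, MiB, kB)
← -437649408/125
→ dial roll(-399)
← 2013-09-30
→ gauge re(-82, h, day)
← -41/12
→ dial yhop(2)
← 2015-09-30
→ dial anchor(1960-04-08)
← 1960-04-08


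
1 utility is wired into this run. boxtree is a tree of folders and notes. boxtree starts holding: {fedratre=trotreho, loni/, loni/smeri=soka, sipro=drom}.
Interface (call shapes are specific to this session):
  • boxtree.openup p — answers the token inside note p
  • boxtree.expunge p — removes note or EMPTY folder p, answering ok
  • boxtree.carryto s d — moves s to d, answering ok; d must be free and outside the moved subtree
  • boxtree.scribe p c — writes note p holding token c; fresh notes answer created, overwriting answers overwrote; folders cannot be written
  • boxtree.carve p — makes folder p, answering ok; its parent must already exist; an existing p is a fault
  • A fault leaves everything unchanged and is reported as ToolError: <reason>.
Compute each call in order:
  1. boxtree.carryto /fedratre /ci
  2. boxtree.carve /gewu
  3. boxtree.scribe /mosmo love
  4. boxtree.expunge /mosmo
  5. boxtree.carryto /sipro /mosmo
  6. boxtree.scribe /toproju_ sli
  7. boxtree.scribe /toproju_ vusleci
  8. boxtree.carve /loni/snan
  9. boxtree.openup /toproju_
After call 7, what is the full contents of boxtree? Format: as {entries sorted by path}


Answer: {ci=trotreho, gewu/, loni/, loni/smeri=soka, mosmo=drom, toproju_=vusleci}

Derivation:
-> carryto(s→/fedratre, d→/ci)
<- ok
-> carve(p→/gewu)
<- ok
-> scribe(p→/mosmo, c→love)
<- created
-> expunge(p→/mosmo)
<- ok
-> carryto(s→/sipro, d→/mosmo)
<- ok
-> scribe(p→/toproju_, c→sli)
<- created
-> scribe(p→/toproju_, c→vusleci)
<- overwrote
-> carve(p→/loni/snan)
<- ok
-> openup(p→/toproju_)
<- vusleci


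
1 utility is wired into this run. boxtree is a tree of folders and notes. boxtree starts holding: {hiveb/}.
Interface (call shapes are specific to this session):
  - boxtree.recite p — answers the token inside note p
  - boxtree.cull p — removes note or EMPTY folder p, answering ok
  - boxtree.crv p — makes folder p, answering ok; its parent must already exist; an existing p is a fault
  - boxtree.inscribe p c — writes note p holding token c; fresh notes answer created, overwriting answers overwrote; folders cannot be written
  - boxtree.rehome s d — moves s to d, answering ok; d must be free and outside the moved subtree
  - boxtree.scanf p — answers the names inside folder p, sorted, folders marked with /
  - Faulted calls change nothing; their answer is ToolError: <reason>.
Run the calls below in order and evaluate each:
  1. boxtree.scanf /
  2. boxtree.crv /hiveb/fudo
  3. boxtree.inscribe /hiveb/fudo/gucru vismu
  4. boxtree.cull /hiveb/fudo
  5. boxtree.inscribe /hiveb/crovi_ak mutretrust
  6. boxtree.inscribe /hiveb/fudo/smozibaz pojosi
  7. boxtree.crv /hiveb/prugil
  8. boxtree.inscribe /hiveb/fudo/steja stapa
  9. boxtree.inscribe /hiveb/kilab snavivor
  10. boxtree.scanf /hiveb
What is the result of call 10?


Answer: [crovi_ak, fudo/, kilab, prugil/]

Derivation:
>>> scanf p→/
  [hiveb/]
>>> crv p→/hiveb/fudo
  ok
>>> inscribe p→/hiveb/fudo/gucru c→vismu
  created
>>> cull p→/hiveb/fudo
  ToolError: not empty
>>> inscribe p→/hiveb/crovi_ak c→mutretrust
  created
>>> inscribe p→/hiveb/fudo/smozibaz c→pojosi
  created
>>> crv p→/hiveb/prugil
  ok
>>> inscribe p→/hiveb/fudo/steja c→stapa
  created
>>> inscribe p→/hiveb/kilab c→snavivor
  created
>>> scanf p→/hiveb
  [crovi_ak, fudo/, kilab, prugil/]


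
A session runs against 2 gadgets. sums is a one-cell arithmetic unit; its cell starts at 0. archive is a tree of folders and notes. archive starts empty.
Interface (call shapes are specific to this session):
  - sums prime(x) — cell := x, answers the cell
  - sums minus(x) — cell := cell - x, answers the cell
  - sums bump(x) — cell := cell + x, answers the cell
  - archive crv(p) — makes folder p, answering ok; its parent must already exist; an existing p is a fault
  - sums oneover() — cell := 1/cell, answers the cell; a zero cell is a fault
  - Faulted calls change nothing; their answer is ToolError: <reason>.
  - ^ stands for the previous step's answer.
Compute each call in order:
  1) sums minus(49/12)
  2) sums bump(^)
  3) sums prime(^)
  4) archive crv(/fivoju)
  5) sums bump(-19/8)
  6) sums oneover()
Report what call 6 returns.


Answer: -24/253

Derivation:
Act: sums minus[49/12]
Obs: -49/12
Act: sums bump[^]
Obs: -49/6
Act: sums prime[^]
Obs: -49/6
Act: archive crv[/fivoju]
Obs: ok
Act: sums bump[-19/8]
Obs: -253/24
Act: sums oneover[]
Obs: -24/253


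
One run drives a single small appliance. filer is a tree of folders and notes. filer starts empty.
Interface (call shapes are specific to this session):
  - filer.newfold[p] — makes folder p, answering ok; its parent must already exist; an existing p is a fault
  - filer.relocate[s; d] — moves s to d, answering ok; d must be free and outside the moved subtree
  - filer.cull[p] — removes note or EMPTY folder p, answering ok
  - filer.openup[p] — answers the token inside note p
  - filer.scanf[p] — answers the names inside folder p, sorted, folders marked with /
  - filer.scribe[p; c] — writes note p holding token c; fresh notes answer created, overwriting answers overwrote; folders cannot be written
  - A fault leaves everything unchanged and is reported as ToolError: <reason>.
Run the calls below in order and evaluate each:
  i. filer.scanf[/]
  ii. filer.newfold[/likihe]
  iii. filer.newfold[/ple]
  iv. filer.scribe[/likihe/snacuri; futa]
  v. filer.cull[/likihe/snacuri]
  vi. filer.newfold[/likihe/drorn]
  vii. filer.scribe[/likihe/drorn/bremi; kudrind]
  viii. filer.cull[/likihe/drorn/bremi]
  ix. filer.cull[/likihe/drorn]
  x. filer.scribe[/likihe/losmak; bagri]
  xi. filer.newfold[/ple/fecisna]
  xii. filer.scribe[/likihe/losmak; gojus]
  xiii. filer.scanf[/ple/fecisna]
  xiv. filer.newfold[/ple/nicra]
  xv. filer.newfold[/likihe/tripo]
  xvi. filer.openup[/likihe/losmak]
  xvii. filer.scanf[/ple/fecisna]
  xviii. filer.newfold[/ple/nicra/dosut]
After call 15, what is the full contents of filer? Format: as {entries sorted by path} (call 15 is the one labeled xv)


Next I call filer.scanf with p=/, giving [].
Next I call filer.newfold with p=/likihe, yielding ok.
Invoking filer.newfold with p=/ple, → ok.
I try filer.scribe with p=/likihe/snacuri, c=futa, which returns created.
Now I run filer.cull with p=/likihe/snacuri, and see ok.
Invoking filer.newfold with p=/likihe/drorn, giving ok.
I call filer.scribe with p=/likihe/drorn/bremi, c=kudrind, which returns created.
I run filer.cull with p=/likihe/drorn/bremi: ok.
Next I call filer.cull with p=/likihe/drorn, which returns ok.
Calling filer.scribe with p=/likihe/losmak, c=bagri, — result: created.
Next I call filer.newfold with p=/ple/fecisna: ok.
Now I run filer.scribe with p=/likihe/losmak, c=gojus, → overwrote.
Calling filer.scanf with p=/ple/fecisna, — result: [].
I try filer.newfold with p=/ple/nicra, which returns ok.
Invoking filer.newfold with p=/likihe/tripo, and get ok.
Then filer.openup with p=/likihe/losmak, which returns gojus.
I use filer.scanf with p=/ple/fecisna, and observe [].
I use filer.newfold with p=/ple/nicra/dosut, and see ok.

Answer: {likihe/, likihe/losmak=gojus, likihe/tripo/, ple/, ple/fecisna/, ple/nicra/}


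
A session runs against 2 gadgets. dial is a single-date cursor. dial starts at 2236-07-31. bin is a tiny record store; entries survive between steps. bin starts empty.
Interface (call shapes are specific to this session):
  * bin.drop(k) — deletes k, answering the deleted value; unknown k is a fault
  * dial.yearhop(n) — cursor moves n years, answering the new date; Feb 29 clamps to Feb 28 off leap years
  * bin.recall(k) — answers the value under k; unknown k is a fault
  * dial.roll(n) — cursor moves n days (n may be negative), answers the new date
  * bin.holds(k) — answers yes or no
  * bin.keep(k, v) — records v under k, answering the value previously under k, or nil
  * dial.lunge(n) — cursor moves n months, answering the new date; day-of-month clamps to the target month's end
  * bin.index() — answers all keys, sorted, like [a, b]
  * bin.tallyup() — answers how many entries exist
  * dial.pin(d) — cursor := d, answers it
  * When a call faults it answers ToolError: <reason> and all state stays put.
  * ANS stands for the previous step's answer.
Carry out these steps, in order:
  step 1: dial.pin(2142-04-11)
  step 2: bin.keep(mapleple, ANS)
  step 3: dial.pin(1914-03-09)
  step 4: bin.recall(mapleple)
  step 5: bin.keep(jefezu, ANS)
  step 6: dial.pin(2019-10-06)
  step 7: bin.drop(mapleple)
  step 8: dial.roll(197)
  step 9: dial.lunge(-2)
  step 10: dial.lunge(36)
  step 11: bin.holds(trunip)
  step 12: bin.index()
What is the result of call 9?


Answer: 2020-02-20

Derivation:
Do: dial.pin[d='2142-04-11']
See: 2142-04-11
Do: bin.keep[k='mapleple'; v='ANS']
See: nil
Do: dial.pin[d='1914-03-09']
See: 1914-03-09
Do: bin.recall[k='mapleple']
See: 2142-04-11
Do: bin.keep[k='jefezu'; v='ANS']
See: nil
Do: dial.pin[d='2019-10-06']
See: 2019-10-06
Do: bin.drop[k='mapleple']
See: 2142-04-11
Do: dial.roll[n='197']
See: 2020-04-20
Do: dial.lunge[n='-2']
See: 2020-02-20
Do: dial.lunge[n='36']
See: 2023-02-20
Do: bin.holds[k='trunip']
See: no
Do: bin.index[]
See: [jefezu]


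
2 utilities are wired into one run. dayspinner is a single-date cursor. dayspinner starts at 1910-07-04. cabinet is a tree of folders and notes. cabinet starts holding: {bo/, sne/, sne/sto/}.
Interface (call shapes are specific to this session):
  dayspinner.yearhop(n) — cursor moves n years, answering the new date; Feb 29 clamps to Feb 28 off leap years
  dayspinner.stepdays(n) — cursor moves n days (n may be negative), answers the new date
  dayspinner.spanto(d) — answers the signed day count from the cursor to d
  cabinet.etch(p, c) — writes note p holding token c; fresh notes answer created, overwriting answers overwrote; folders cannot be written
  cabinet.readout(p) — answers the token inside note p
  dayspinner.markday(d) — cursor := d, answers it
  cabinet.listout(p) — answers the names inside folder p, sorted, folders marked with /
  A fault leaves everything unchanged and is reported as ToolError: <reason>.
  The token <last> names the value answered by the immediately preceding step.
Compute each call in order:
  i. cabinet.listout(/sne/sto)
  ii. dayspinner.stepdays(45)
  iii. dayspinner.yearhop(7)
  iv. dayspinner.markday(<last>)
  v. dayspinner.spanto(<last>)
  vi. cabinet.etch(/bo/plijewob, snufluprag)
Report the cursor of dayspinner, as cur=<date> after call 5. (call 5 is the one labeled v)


Answer: cur=1917-08-18

Derivation:
==> cabinet.listout(p=/sne/sto)
<== []
==> dayspinner.stepdays(n=45)
<== 1910-08-18
==> dayspinner.yearhop(n=7)
<== 1917-08-18
==> dayspinner.markday(d=<last>)
<== 1917-08-18
==> dayspinner.spanto(d=<last>)
<== 0
==> cabinet.etch(p=/bo/plijewob, c=snufluprag)
<== created


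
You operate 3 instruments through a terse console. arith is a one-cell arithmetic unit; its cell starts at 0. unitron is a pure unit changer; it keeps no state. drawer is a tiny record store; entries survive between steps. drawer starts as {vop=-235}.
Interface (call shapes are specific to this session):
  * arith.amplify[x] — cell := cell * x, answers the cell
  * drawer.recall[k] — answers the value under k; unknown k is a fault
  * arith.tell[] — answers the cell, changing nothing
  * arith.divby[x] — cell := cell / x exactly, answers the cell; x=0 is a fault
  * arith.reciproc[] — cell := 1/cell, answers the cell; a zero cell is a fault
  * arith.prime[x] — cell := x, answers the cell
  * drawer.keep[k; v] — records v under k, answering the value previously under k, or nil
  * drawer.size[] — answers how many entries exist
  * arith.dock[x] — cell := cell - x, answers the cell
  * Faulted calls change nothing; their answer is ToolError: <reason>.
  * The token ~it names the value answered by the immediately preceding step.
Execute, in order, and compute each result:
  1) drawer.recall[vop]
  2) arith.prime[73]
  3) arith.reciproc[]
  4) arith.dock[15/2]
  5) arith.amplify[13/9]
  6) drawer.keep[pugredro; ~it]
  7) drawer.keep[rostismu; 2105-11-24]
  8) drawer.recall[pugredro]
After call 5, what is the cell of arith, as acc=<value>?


Answer: acc=-14209/1314

Derivation:
Then drawer.recall passing k: vop, and observe -235.
I try arith.prime passing x: 73, → 73.
Using arith.reciproc, and see 1/73.
I invoke arith.dock passing x: 15/2, yielding -1093/146.
I call arith.amplify passing x: 13/9, yielding -14209/1314.
Calling drawer.keep passing k: pugredro, v: ~it, giving nil.
I try drawer.keep passing k: rostismu, v: 2105-11-24, and see nil.
Then drawer.recall passing k: pugredro, which returns -14209/1314.


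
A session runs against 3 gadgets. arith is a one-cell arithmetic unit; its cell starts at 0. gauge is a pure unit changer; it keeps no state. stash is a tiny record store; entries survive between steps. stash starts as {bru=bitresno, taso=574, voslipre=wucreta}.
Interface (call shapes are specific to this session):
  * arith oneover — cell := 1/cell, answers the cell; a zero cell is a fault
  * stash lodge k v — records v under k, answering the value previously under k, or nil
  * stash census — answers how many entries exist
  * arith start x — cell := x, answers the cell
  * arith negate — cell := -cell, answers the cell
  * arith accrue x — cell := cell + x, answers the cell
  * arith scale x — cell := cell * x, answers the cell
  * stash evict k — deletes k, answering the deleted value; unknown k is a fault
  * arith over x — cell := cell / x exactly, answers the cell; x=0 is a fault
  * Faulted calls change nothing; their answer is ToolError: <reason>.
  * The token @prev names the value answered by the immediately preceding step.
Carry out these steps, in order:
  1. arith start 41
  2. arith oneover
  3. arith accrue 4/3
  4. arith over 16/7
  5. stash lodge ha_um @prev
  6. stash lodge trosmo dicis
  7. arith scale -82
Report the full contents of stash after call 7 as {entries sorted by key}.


Answer: {bru=bitresno, ha_um=1169/1968, taso=574, trosmo=dicis, voslipre=wucreta}

Derivation:
Next I call arith start passing 41, → 41.
I invoke arith oneover(), and get 1/41.
I invoke arith accrue passing 4/3, and see 167/123.
Calling arith over passing 16/7: 1169/1968.
I use stash lodge passing ha_um, @prev, and get nil.
Using stash lodge passing trosmo, dicis: nil.
I invoke arith scale passing -82, → -1169/24.


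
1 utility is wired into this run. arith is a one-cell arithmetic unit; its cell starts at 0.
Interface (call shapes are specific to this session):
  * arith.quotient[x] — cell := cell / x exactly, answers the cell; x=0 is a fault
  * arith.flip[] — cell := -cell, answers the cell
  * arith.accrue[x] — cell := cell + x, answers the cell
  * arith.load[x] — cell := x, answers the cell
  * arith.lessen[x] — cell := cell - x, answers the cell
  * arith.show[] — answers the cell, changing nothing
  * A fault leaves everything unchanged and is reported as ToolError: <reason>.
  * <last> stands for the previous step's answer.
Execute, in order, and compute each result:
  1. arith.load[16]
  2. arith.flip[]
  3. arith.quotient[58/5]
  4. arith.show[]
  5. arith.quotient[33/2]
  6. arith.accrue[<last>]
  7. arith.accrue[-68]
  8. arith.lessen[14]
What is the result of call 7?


Answer: -65236/957

Derivation:
==> load(16)
<== 16
==> flip()
<== -16
==> quotient(58/5)
<== -40/29
==> show()
<== -40/29
==> quotient(33/2)
<== -80/957
==> accrue(<last>)
<== -160/957
==> accrue(-68)
<== -65236/957
==> lessen(14)
<== -78634/957


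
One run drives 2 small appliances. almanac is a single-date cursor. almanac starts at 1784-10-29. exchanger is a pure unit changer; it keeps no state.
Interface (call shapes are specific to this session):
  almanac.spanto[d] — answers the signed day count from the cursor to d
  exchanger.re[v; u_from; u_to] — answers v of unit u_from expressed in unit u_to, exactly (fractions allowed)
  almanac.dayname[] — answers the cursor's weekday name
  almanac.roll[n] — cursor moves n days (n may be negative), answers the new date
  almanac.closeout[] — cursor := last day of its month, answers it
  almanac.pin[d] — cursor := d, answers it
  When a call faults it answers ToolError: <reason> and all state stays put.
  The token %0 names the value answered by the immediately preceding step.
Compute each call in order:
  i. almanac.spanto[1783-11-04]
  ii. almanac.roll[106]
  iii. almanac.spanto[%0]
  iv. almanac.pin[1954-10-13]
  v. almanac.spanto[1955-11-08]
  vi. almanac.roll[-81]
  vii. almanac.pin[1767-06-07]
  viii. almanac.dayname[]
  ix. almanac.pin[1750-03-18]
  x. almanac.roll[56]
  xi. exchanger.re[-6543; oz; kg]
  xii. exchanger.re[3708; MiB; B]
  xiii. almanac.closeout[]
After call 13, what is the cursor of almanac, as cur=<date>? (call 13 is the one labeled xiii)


// spanto(1783-11-04) -> -360
// roll(106) -> 1785-02-12
// spanto(%0) -> 0
// pin(1954-10-13) -> 1954-10-13
// spanto(1955-11-08) -> 391
// roll(-81) -> 1954-07-24
// pin(1767-06-07) -> 1767-06-07
// dayname() -> Sunday
// pin(1750-03-18) -> 1750-03-18
// roll(56) -> 1750-05-13
// re(-6543, oz, kg) -> -296785487691/1600000000
// re(3708, MiB, B) -> 3888119808
// closeout() -> 1750-05-31

Answer: cur=1750-05-31


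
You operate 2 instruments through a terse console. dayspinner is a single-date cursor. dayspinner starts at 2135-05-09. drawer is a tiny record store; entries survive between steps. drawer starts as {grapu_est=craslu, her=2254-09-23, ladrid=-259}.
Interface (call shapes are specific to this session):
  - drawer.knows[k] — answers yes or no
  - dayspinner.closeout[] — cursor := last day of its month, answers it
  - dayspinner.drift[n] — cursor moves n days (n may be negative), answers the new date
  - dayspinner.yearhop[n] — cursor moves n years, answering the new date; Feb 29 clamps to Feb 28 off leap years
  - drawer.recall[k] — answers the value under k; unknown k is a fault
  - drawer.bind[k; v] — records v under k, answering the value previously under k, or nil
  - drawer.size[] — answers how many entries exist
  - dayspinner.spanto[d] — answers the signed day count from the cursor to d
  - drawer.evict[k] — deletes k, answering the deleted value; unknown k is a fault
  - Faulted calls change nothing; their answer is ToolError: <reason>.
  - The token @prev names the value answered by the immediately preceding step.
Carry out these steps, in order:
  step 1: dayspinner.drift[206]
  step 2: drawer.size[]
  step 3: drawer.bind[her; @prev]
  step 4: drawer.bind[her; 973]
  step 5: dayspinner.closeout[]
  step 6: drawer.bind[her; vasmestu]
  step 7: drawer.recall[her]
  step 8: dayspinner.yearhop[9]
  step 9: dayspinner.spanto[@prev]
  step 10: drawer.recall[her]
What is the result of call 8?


Answer: 2144-12-31

Derivation:
% drift(n→206) => 2135-12-01
% size() => 3
% bind(k→her, v→@prev) => 2254-09-23
% bind(k→her, v→973) => 3
% closeout() => 2135-12-31
% bind(k→her, v→vasmestu) => 973
% recall(k→her) => vasmestu
% yearhop(n→9) => 2144-12-31
% spanto(d→@prev) => 0
% recall(k→her) => vasmestu


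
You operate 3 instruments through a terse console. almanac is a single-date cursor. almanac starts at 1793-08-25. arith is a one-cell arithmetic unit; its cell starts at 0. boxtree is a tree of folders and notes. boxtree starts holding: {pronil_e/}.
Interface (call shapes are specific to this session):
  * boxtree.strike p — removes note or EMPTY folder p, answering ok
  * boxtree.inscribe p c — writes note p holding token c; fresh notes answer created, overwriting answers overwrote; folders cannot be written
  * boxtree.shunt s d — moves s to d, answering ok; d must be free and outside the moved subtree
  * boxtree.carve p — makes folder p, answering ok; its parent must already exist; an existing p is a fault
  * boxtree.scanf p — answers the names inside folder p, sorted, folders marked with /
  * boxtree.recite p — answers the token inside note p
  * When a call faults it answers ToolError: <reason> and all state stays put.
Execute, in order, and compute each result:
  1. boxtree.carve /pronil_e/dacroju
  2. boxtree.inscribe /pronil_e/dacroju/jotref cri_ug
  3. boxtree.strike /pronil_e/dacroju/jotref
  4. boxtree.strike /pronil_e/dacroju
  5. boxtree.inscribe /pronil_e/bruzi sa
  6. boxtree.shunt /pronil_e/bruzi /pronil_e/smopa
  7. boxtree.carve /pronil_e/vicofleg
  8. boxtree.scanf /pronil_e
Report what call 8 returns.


>>> boxtree.carve p: /pronil_e/dacroju
= ok
>>> boxtree.inscribe p: /pronil_e/dacroju/jotref c: cri_ug
= created
>>> boxtree.strike p: /pronil_e/dacroju/jotref
= ok
>>> boxtree.strike p: /pronil_e/dacroju
= ok
>>> boxtree.inscribe p: /pronil_e/bruzi c: sa
= created
>>> boxtree.shunt s: /pronil_e/bruzi d: /pronil_e/smopa
= ok
>>> boxtree.carve p: /pronil_e/vicofleg
= ok
>>> boxtree.scanf p: /pronil_e
= [smopa, vicofleg/]

Answer: [smopa, vicofleg/]


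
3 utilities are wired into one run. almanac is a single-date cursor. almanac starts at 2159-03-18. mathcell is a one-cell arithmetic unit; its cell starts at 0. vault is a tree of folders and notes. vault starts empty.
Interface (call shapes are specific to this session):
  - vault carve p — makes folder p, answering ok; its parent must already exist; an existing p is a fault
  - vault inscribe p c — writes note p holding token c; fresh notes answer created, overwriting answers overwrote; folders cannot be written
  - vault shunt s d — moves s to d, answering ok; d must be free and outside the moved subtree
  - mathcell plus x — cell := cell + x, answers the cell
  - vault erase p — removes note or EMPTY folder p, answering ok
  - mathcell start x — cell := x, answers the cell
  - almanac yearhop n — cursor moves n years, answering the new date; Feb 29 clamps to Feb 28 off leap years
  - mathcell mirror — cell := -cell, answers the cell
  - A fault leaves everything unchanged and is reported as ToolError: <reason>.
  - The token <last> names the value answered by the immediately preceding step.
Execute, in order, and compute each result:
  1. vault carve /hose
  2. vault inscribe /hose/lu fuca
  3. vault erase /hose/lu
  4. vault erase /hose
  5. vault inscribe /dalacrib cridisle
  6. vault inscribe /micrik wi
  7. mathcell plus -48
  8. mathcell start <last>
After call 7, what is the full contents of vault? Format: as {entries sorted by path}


Answer: {dalacrib=cridisle, micrik=wi}

Derivation:
Step: vault carve[p: /hose]
Result: ok
Step: vault inscribe[p: /hose/lu; c: fuca]
Result: created
Step: vault erase[p: /hose/lu]
Result: ok
Step: vault erase[p: /hose]
Result: ok
Step: vault inscribe[p: /dalacrib; c: cridisle]
Result: created
Step: vault inscribe[p: /micrik; c: wi]
Result: created
Step: mathcell plus[x: -48]
Result: -48
Step: mathcell start[x: <last>]
Result: -48


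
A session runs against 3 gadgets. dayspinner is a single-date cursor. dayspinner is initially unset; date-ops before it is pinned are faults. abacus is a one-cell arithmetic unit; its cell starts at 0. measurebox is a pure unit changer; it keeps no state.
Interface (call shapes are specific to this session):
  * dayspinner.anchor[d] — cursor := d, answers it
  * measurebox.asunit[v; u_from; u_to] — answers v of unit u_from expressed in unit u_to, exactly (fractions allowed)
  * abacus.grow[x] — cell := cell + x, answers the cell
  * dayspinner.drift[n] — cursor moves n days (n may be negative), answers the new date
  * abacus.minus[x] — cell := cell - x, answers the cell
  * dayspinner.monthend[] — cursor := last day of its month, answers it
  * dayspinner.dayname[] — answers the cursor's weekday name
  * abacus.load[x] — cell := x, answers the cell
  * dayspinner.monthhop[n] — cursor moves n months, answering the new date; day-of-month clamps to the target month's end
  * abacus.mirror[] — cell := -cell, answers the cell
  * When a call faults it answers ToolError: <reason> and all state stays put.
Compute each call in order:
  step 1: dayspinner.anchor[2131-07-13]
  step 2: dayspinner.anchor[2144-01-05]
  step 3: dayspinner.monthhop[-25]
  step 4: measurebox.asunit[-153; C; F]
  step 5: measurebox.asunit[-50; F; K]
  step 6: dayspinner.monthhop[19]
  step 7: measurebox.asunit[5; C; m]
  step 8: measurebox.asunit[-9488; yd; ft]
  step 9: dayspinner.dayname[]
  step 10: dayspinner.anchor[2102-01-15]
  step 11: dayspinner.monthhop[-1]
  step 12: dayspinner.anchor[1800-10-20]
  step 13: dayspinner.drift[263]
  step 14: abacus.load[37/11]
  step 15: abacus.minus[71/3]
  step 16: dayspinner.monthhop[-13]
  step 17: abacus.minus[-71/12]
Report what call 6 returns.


;; 1. anchor(d=2131-07-13) => 2131-07-13
;; 2. anchor(d=2144-01-05) => 2144-01-05
;; 3. monthhop(n=-25) => 2141-12-05
;; 4. asunit(v=-153, u_from=C, u_to=F) => -1217/5
;; 5. asunit(v=-50, u_from=F, u_to=K) => 40967/180
;; 6. monthhop(n=19) => 2143-07-05
;; 7. asunit(v=5, u_from=C, u_to=m) => ToolError: incompatible units
;; 8. asunit(v=-9488, u_from=yd, u_to=ft) => -28464
;; 9. dayname() => Friday
;; 10. anchor(d=2102-01-15) => 2102-01-15
;; 11. monthhop(n=-1) => 2101-12-15
;; 12. anchor(d=1800-10-20) => 1800-10-20
;; 13. drift(n=263) => 1801-07-10
;; 14. load(x=37/11) => 37/11
;; 15. minus(x=71/3) => -670/33
;; 16. monthhop(n=-13) => 1800-06-10
;; 17. minus(x=-71/12) => -633/44

Answer: 2143-07-05


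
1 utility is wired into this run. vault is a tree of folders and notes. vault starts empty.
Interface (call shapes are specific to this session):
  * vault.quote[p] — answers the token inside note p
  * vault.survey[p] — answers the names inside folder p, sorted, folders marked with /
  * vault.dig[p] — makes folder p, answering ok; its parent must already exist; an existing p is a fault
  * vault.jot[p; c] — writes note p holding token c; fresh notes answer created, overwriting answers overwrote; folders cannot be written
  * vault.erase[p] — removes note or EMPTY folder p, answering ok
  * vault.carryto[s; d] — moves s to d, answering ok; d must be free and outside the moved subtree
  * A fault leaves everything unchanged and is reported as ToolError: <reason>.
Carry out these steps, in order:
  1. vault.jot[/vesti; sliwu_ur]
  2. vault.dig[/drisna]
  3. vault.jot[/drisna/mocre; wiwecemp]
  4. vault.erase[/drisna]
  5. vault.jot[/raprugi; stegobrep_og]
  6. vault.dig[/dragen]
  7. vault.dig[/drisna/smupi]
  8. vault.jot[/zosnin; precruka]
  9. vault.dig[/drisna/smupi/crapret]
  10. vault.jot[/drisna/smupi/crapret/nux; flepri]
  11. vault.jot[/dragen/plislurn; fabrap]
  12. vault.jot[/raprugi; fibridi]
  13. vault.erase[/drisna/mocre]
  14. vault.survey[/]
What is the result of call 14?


Act: jot[p→/vesti; c→sliwu_ur]
Obs: created
Act: dig[p→/drisna]
Obs: ok
Act: jot[p→/drisna/mocre; c→wiwecemp]
Obs: created
Act: erase[p→/drisna]
Obs: ToolError: not empty
Act: jot[p→/raprugi; c→stegobrep_og]
Obs: created
Act: dig[p→/dragen]
Obs: ok
Act: dig[p→/drisna/smupi]
Obs: ok
Act: jot[p→/zosnin; c→precruka]
Obs: created
Act: dig[p→/drisna/smupi/crapret]
Obs: ok
Act: jot[p→/drisna/smupi/crapret/nux; c→flepri]
Obs: created
Act: jot[p→/dragen/plislurn; c→fabrap]
Obs: created
Act: jot[p→/raprugi; c→fibridi]
Obs: overwrote
Act: erase[p→/drisna/mocre]
Obs: ok
Act: survey[p→/]
Obs: [dragen/, drisna/, raprugi, vesti, zosnin]

Answer: [dragen/, drisna/, raprugi, vesti, zosnin]


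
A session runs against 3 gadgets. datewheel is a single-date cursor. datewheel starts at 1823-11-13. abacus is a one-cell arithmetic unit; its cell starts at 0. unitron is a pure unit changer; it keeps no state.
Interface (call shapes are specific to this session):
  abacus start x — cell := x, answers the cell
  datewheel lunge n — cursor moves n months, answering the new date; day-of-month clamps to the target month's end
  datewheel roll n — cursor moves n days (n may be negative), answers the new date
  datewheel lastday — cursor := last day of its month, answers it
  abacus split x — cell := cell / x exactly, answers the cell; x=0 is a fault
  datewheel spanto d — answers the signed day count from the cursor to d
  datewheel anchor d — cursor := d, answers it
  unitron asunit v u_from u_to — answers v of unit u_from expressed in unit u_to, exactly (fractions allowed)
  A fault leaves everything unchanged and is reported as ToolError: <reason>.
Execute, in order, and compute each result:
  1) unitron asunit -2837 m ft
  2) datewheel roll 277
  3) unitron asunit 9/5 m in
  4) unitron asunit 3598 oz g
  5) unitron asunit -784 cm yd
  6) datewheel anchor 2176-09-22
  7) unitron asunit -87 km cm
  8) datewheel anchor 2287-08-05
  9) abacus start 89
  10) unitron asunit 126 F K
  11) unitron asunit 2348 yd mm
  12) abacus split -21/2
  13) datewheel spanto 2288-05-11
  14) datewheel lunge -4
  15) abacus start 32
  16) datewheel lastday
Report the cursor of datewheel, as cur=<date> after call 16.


Answer: cur=2287-04-30

Derivation:
·→ unitron asunit(v=-2837, u_from=m, u_to=ft)
·← -3546250/381
·→ datewheel roll(n=277)
·← 1824-08-16
·→ unitron asunit(v=9/5, u_from=m, u_to=in)
·← 9000/127
·→ unitron asunit(v=3598, u_from=oz, u_to=g)
·← 81601267363/800000
·→ unitron asunit(v=-784, u_from=cm, u_to=yd)
·← -9800/1143
·→ datewheel anchor(d=2176-09-22)
·← 2176-09-22
·→ unitron asunit(v=-87, u_from=km, u_to=cm)
·← -8700000
·→ datewheel anchor(d=2287-08-05)
·← 2287-08-05
·→ abacus start(x=89)
·← 89
·→ unitron asunit(v=126, u_from=F, u_to=K)
·← 58567/180
·→ unitron asunit(v=2348, u_from=yd, u_to=mm)
·← 10735056/5
·→ abacus split(x=-21/2)
·← -178/21
·→ datewheel spanto(d=2288-05-11)
·← 280
·→ datewheel lunge(n=-4)
·← 2287-04-05
·→ abacus start(x=32)
·← 32
·→ datewheel lastday()
·← 2287-04-30


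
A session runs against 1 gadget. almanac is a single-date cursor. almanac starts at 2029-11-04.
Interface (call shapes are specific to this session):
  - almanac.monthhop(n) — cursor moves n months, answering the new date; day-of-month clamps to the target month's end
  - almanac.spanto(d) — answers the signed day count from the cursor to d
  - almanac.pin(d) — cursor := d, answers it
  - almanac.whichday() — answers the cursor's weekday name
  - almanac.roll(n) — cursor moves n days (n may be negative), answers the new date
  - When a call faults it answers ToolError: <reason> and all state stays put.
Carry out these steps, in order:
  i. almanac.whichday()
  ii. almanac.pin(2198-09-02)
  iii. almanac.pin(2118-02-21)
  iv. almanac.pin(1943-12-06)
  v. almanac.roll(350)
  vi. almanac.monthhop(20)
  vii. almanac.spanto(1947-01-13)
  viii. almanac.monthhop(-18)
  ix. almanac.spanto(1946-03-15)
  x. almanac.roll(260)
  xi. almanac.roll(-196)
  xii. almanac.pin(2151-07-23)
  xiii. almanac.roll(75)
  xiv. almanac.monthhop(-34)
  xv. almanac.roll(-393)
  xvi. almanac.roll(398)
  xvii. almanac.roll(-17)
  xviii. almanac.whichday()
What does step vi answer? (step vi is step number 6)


Answer: 1946-07-20

Derivation:
Act: whichday[]
Obs: Sunday
Act: pin[2198-09-02]
Obs: 2198-09-02
Act: pin[2118-02-21]
Obs: 2118-02-21
Act: pin[1943-12-06]
Obs: 1943-12-06
Act: roll[350]
Obs: 1944-11-20
Act: monthhop[20]
Obs: 1946-07-20
Act: spanto[1947-01-13]
Obs: 177
Act: monthhop[-18]
Obs: 1945-01-20
Act: spanto[1946-03-15]
Obs: 419
Act: roll[260]
Obs: 1945-10-07
Act: roll[-196]
Obs: 1945-03-25
Act: pin[2151-07-23]
Obs: 2151-07-23
Act: roll[75]
Obs: 2151-10-06
Act: monthhop[-34]
Obs: 2148-12-06
Act: roll[-393]
Obs: 2147-11-09
Act: roll[398]
Obs: 2148-12-11
Act: roll[-17]
Obs: 2148-11-24
Act: whichday[]
Obs: Sunday


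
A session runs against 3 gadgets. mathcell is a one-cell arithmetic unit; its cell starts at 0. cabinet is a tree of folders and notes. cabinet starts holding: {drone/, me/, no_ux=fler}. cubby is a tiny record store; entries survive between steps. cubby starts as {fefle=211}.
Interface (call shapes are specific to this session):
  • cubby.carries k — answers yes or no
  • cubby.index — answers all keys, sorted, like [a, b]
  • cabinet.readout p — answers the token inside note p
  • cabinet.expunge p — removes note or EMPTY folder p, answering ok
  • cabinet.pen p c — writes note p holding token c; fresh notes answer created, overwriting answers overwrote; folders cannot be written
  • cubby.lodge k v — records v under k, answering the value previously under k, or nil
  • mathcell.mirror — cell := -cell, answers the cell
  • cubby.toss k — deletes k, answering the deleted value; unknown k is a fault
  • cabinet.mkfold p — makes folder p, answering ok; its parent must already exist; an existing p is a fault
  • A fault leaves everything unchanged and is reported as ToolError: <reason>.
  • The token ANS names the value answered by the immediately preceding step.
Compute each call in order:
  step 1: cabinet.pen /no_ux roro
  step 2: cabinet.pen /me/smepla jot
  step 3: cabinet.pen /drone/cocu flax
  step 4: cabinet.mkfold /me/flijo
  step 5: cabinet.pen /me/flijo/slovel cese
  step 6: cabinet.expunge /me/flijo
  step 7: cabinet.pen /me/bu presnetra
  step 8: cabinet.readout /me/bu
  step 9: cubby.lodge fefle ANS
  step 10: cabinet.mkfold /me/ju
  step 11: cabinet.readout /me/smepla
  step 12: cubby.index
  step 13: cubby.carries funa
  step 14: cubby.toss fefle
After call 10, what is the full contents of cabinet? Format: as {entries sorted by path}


Answer: {drone/, drone/cocu=flax, me/, me/bu=presnetra, me/flijo/, me/flijo/slovel=cese, me/ju/, me/smepla=jot, no_ux=roro}

Derivation:
Invoking cabinet.pen passing p=/no_ux, c=roro: overwrote.
Calling cabinet.pen passing p=/me/smepla, c=jot, yielding created.
Calling cabinet.pen passing p=/drone/cocu, c=flax, and observe created.
Then cabinet.mkfold passing p=/me/flijo: ok.
Then cabinet.pen passing p=/me/flijo/slovel, c=cese: created.
Next I call cabinet.expunge passing p=/me/flijo: ToolError: not empty.
I use cabinet.pen passing p=/me/bu, c=presnetra, — result: created.
Now I run cabinet.readout passing p=/me/bu, → presnetra.
Invoking cubby.lodge passing k=fefle, v=ANS, → 211.
Now I run cabinet.mkfold passing p=/me/ju, and see ok.
I use cabinet.readout passing p=/me/smepla, which returns jot.
Using cubby.index(): [fefle].
Using cubby.carries passing k=funa, which returns no.
Using cubby.toss passing k=fefle, yielding presnetra.


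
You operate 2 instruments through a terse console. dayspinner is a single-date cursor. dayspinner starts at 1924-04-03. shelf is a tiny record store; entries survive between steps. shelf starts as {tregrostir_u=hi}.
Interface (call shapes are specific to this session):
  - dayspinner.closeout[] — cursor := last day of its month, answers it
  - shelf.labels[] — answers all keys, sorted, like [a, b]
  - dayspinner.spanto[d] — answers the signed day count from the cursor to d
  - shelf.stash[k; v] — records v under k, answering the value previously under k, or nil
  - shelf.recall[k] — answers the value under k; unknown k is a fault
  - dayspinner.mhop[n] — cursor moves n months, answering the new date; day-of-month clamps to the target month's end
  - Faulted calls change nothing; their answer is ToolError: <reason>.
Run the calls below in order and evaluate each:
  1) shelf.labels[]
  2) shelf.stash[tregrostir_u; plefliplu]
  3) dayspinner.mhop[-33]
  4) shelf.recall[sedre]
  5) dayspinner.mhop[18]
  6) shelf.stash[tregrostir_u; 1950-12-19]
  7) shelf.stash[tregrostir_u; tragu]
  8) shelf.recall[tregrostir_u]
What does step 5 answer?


==> shelf.labels()
<== [tregrostir_u]
==> shelf.stash(k=tregrostir_u, v=plefliplu)
<== hi
==> dayspinner.mhop(n=-33)
<== 1921-07-03
==> shelf.recall(k=sedre)
<== ToolError: no such key sedre
==> dayspinner.mhop(n=18)
<== 1923-01-03
==> shelf.stash(k=tregrostir_u, v=1950-12-19)
<== plefliplu
==> shelf.stash(k=tregrostir_u, v=tragu)
<== 1950-12-19
==> shelf.recall(k=tregrostir_u)
<== tragu

Answer: 1923-01-03
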